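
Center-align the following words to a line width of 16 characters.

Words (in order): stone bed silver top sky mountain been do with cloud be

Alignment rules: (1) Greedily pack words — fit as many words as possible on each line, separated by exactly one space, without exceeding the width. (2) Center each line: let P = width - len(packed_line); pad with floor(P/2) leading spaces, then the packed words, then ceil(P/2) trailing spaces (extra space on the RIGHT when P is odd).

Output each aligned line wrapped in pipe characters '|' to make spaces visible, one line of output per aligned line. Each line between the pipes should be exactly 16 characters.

Line 1: ['stone', 'bed', 'silver'] (min_width=16, slack=0)
Line 2: ['top', 'sky', 'mountain'] (min_width=16, slack=0)
Line 3: ['been', 'do', 'with'] (min_width=12, slack=4)
Line 4: ['cloud', 'be'] (min_width=8, slack=8)

Answer: |stone bed silver|
|top sky mountain|
|  been do with  |
|    cloud be    |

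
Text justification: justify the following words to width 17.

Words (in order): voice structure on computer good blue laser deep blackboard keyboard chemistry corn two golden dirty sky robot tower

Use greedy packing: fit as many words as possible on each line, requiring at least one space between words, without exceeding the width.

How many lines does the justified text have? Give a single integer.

Line 1: ['voice', 'structure'] (min_width=15, slack=2)
Line 2: ['on', 'computer', 'good'] (min_width=16, slack=1)
Line 3: ['blue', 'laser', 'deep'] (min_width=15, slack=2)
Line 4: ['blackboard'] (min_width=10, slack=7)
Line 5: ['keyboard'] (min_width=8, slack=9)
Line 6: ['chemistry', 'corn'] (min_width=14, slack=3)
Line 7: ['two', 'golden', 'dirty'] (min_width=16, slack=1)
Line 8: ['sky', 'robot', 'tower'] (min_width=15, slack=2)
Total lines: 8

Answer: 8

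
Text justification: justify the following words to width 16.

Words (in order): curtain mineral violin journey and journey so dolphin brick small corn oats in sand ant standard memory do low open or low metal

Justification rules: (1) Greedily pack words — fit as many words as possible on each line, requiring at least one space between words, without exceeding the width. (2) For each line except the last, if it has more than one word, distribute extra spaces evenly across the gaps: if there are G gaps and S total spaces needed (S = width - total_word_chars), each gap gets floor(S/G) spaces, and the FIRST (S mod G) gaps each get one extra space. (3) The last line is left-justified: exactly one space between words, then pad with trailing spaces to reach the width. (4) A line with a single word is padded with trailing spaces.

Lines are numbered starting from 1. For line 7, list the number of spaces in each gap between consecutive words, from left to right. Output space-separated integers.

Line 1: ['curtain', 'mineral'] (min_width=15, slack=1)
Line 2: ['violin', 'journey'] (min_width=14, slack=2)
Line 3: ['and', 'journey', 'so'] (min_width=14, slack=2)
Line 4: ['dolphin', 'brick'] (min_width=13, slack=3)
Line 5: ['small', 'corn', 'oats'] (min_width=15, slack=1)
Line 6: ['in', 'sand', 'ant'] (min_width=11, slack=5)
Line 7: ['standard', 'memory'] (min_width=15, slack=1)
Line 8: ['do', 'low', 'open', 'or'] (min_width=14, slack=2)
Line 9: ['low', 'metal'] (min_width=9, slack=7)

Answer: 2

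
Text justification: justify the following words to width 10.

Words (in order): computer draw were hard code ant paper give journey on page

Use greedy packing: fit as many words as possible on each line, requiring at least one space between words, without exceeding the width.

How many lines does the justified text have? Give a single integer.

Answer: 7

Derivation:
Line 1: ['computer'] (min_width=8, slack=2)
Line 2: ['draw', 'were'] (min_width=9, slack=1)
Line 3: ['hard', 'code'] (min_width=9, slack=1)
Line 4: ['ant', 'paper'] (min_width=9, slack=1)
Line 5: ['give'] (min_width=4, slack=6)
Line 6: ['journey', 'on'] (min_width=10, slack=0)
Line 7: ['page'] (min_width=4, slack=6)
Total lines: 7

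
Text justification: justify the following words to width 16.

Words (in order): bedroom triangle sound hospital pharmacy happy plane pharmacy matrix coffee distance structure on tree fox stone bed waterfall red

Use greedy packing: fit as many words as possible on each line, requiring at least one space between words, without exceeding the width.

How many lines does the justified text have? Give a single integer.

Answer: 10

Derivation:
Line 1: ['bedroom', 'triangle'] (min_width=16, slack=0)
Line 2: ['sound', 'hospital'] (min_width=14, slack=2)
Line 3: ['pharmacy', 'happy'] (min_width=14, slack=2)
Line 4: ['plane', 'pharmacy'] (min_width=14, slack=2)
Line 5: ['matrix', 'coffee'] (min_width=13, slack=3)
Line 6: ['distance'] (min_width=8, slack=8)
Line 7: ['structure', 'on'] (min_width=12, slack=4)
Line 8: ['tree', 'fox', 'stone'] (min_width=14, slack=2)
Line 9: ['bed', 'waterfall'] (min_width=13, slack=3)
Line 10: ['red'] (min_width=3, slack=13)
Total lines: 10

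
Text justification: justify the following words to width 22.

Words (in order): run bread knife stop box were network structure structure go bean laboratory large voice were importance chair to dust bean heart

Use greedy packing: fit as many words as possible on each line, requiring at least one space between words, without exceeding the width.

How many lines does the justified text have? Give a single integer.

Answer: 7

Derivation:
Line 1: ['run', 'bread', 'knife', 'stop'] (min_width=20, slack=2)
Line 2: ['box', 'were', 'network'] (min_width=16, slack=6)
Line 3: ['structure', 'structure', 'go'] (min_width=22, slack=0)
Line 4: ['bean', 'laboratory', 'large'] (min_width=21, slack=1)
Line 5: ['voice', 'were', 'importance'] (min_width=21, slack=1)
Line 6: ['chair', 'to', 'dust', 'bean'] (min_width=18, slack=4)
Line 7: ['heart'] (min_width=5, slack=17)
Total lines: 7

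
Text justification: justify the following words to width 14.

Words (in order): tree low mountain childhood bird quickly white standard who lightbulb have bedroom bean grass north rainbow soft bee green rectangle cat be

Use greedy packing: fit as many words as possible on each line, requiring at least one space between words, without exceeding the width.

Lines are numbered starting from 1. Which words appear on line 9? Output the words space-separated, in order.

Answer: rainbow soft

Derivation:
Line 1: ['tree', 'low'] (min_width=8, slack=6)
Line 2: ['mountain'] (min_width=8, slack=6)
Line 3: ['childhood', 'bird'] (min_width=14, slack=0)
Line 4: ['quickly', 'white'] (min_width=13, slack=1)
Line 5: ['standard', 'who'] (min_width=12, slack=2)
Line 6: ['lightbulb', 'have'] (min_width=14, slack=0)
Line 7: ['bedroom', 'bean'] (min_width=12, slack=2)
Line 8: ['grass', 'north'] (min_width=11, slack=3)
Line 9: ['rainbow', 'soft'] (min_width=12, slack=2)
Line 10: ['bee', 'green'] (min_width=9, slack=5)
Line 11: ['rectangle', 'cat'] (min_width=13, slack=1)
Line 12: ['be'] (min_width=2, slack=12)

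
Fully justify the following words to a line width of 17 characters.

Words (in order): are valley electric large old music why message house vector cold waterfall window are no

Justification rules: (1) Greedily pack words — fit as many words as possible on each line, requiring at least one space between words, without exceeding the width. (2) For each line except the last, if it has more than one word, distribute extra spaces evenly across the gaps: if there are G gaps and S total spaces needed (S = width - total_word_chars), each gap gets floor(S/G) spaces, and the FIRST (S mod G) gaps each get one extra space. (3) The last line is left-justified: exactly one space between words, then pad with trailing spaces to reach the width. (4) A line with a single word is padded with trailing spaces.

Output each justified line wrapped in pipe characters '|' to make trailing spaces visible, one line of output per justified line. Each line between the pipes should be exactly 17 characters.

Line 1: ['are', 'valley'] (min_width=10, slack=7)
Line 2: ['electric', 'large'] (min_width=14, slack=3)
Line 3: ['old', 'music', 'why'] (min_width=13, slack=4)
Line 4: ['message', 'house'] (min_width=13, slack=4)
Line 5: ['vector', 'cold'] (min_width=11, slack=6)
Line 6: ['waterfall', 'window'] (min_width=16, slack=1)
Line 7: ['are', 'no'] (min_width=6, slack=11)

Answer: |are        valley|
|electric    large|
|old   music   why|
|message     house|
|vector       cold|
|waterfall  window|
|are no           |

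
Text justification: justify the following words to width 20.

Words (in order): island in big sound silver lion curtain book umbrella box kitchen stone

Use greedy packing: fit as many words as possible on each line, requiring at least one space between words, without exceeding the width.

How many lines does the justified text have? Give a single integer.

Answer: 4

Derivation:
Line 1: ['island', 'in', 'big', 'sound'] (min_width=19, slack=1)
Line 2: ['silver', 'lion', 'curtain'] (min_width=19, slack=1)
Line 3: ['book', 'umbrella', 'box'] (min_width=17, slack=3)
Line 4: ['kitchen', 'stone'] (min_width=13, slack=7)
Total lines: 4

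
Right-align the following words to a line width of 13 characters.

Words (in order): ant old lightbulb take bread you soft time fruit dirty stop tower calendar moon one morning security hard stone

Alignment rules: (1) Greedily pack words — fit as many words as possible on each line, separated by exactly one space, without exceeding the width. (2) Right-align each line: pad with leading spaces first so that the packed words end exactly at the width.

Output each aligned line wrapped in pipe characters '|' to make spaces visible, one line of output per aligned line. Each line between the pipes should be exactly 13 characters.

Answer: |      ant old|
|    lightbulb|
|   take bread|
|you soft time|
|  fruit dirty|
|   stop tower|
|calendar moon|
|  one morning|
|security hard|
|        stone|

Derivation:
Line 1: ['ant', 'old'] (min_width=7, slack=6)
Line 2: ['lightbulb'] (min_width=9, slack=4)
Line 3: ['take', 'bread'] (min_width=10, slack=3)
Line 4: ['you', 'soft', 'time'] (min_width=13, slack=0)
Line 5: ['fruit', 'dirty'] (min_width=11, slack=2)
Line 6: ['stop', 'tower'] (min_width=10, slack=3)
Line 7: ['calendar', 'moon'] (min_width=13, slack=0)
Line 8: ['one', 'morning'] (min_width=11, slack=2)
Line 9: ['security', 'hard'] (min_width=13, slack=0)
Line 10: ['stone'] (min_width=5, slack=8)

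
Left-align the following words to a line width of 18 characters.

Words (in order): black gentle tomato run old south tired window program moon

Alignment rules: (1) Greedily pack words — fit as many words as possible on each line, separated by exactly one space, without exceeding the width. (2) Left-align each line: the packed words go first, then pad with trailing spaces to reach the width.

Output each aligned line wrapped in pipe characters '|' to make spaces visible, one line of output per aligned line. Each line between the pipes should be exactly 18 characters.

Line 1: ['black', 'gentle'] (min_width=12, slack=6)
Line 2: ['tomato', 'run', 'old'] (min_width=14, slack=4)
Line 3: ['south', 'tired', 'window'] (min_width=18, slack=0)
Line 4: ['program', 'moon'] (min_width=12, slack=6)

Answer: |black gentle      |
|tomato run old    |
|south tired window|
|program moon      |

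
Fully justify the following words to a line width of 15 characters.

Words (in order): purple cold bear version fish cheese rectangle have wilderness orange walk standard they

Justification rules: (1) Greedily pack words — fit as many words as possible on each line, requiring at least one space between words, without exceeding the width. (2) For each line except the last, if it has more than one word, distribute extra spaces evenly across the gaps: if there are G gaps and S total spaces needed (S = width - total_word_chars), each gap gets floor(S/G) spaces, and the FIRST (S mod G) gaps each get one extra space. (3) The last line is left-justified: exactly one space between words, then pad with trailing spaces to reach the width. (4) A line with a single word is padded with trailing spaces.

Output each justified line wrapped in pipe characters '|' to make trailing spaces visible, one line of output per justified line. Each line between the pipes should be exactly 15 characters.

Answer: |purple     cold|
|bear    version|
|fish     cheese|
|rectangle  have|
|wilderness     |
|orange     walk|
|standard they  |

Derivation:
Line 1: ['purple', 'cold'] (min_width=11, slack=4)
Line 2: ['bear', 'version'] (min_width=12, slack=3)
Line 3: ['fish', 'cheese'] (min_width=11, slack=4)
Line 4: ['rectangle', 'have'] (min_width=14, slack=1)
Line 5: ['wilderness'] (min_width=10, slack=5)
Line 6: ['orange', 'walk'] (min_width=11, slack=4)
Line 7: ['standard', 'they'] (min_width=13, slack=2)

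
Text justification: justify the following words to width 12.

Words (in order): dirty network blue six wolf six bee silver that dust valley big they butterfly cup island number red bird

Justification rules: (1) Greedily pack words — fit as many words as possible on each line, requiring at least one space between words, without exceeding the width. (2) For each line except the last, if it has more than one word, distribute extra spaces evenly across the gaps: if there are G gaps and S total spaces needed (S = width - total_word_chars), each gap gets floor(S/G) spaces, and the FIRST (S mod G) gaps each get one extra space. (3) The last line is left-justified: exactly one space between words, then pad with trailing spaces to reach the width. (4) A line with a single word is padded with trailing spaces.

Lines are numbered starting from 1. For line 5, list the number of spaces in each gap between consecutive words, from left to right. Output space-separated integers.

Answer: 4

Derivation:
Line 1: ['dirty'] (min_width=5, slack=7)
Line 2: ['network', 'blue'] (min_width=12, slack=0)
Line 3: ['six', 'wolf', 'six'] (min_width=12, slack=0)
Line 4: ['bee', 'silver'] (min_width=10, slack=2)
Line 5: ['that', 'dust'] (min_width=9, slack=3)
Line 6: ['valley', 'big'] (min_width=10, slack=2)
Line 7: ['they'] (min_width=4, slack=8)
Line 8: ['butterfly'] (min_width=9, slack=3)
Line 9: ['cup', 'island'] (min_width=10, slack=2)
Line 10: ['number', 'red'] (min_width=10, slack=2)
Line 11: ['bird'] (min_width=4, slack=8)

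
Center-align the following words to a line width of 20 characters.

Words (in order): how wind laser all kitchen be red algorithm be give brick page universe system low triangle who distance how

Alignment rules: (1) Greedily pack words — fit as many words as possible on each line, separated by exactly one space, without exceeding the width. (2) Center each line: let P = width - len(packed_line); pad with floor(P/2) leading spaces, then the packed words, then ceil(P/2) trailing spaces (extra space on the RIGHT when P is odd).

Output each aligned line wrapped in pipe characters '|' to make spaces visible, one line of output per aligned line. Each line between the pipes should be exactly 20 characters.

Answer: | how wind laser all |
|   kitchen be red   |
| algorithm be give  |
|brick page universe |
|system low triangle |
|  who distance how  |

Derivation:
Line 1: ['how', 'wind', 'laser', 'all'] (min_width=18, slack=2)
Line 2: ['kitchen', 'be', 'red'] (min_width=14, slack=6)
Line 3: ['algorithm', 'be', 'give'] (min_width=17, slack=3)
Line 4: ['brick', 'page', 'universe'] (min_width=19, slack=1)
Line 5: ['system', 'low', 'triangle'] (min_width=19, slack=1)
Line 6: ['who', 'distance', 'how'] (min_width=16, slack=4)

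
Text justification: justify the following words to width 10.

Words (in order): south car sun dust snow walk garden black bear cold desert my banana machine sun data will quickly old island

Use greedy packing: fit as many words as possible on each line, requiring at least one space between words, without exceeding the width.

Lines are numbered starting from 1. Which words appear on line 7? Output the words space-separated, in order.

Line 1: ['south', 'car'] (min_width=9, slack=1)
Line 2: ['sun', 'dust'] (min_width=8, slack=2)
Line 3: ['snow', 'walk'] (min_width=9, slack=1)
Line 4: ['garden'] (min_width=6, slack=4)
Line 5: ['black', 'bear'] (min_width=10, slack=0)
Line 6: ['cold'] (min_width=4, slack=6)
Line 7: ['desert', 'my'] (min_width=9, slack=1)
Line 8: ['banana'] (min_width=6, slack=4)
Line 9: ['machine'] (min_width=7, slack=3)
Line 10: ['sun', 'data'] (min_width=8, slack=2)
Line 11: ['will'] (min_width=4, slack=6)
Line 12: ['quickly'] (min_width=7, slack=3)
Line 13: ['old', 'island'] (min_width=10, slack=0)

Answer: desert my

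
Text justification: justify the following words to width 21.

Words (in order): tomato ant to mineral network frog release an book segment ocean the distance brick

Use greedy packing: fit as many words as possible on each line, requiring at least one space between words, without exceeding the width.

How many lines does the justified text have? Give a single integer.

Line 1: ['tomato', 'ant', 'to', 'mineral'] (min_width=21, slack=0)
Line 2: ['network', 'frog', 'release'] (min_width=20, slack=1)
Line 3: ['an', 'book', 'segment', 'ocean'] (min_width=21, slack=0)
Line 4: ['the', 'distance', 'brick'] (min_width=18, slack=3)
Total lines: 4

Answer: 4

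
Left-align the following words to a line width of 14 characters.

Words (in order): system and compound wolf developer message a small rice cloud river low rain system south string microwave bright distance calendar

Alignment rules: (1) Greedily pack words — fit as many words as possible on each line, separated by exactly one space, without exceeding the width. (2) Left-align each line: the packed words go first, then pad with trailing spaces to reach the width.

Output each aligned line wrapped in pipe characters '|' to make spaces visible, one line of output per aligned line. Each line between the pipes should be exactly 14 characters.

Answer: |system and    |
|compound wolf |
|developer     |
|message a     |
|small rice    |
|cloud river   |
|low rain      |
|system south  |
|string        |
|microwave     |
|bright        |
|distance      |
|calendar      |

Derivation:
Line 1: ['system', 'and'] (min_width=10, slack=4)
Line 2: ['compound', 'wolf'] (min_width=13, slack=1)
Line 3: ['developer'] (min_width=9, slack=5)
Line 4: ['message', 'a'] (min_width=9, slack=5)
Line 5: ['small', 'rice'] (min_width=10, slack=4)
Line 6: ['cloud', 'river'] (min_width=11, slack=3)
Line 7: ['low', 'rain'] (min_width=8, slack=6)
Line 8: ['system', 'south'] (min_width=12, slack=2)
Line 9: ['string'] (min_width=6, slack=8)
Line 10: ['microwave'] (min_width=9, slack=5)
Line 11: ['bright'] (min_width=6, slack=8)
Line 12: ['distance'] (min_width=8, slack=6)
Line 13: ['calendar'] (min_width=8, slack=6)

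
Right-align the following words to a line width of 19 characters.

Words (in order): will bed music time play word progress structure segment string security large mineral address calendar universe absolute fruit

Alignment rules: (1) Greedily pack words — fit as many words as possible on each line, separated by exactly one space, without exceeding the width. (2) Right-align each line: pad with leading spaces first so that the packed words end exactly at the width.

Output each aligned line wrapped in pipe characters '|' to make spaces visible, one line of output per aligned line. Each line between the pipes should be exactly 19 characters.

Line 1: ['will', 'bed', 'music', 'time'] (min_width=19, slack=0)
Line 2: ['play', 'word', 'progress'] (min_width=18, slack=1)
Line 3: ['structure', 'segment'] (min_width=17, slack=2)
Line 4: ['string', 'security'] (min_width=15, slack=4)
Line 5: ['large', 'mineral'] (min_width=13, slack=6)
Line 6: ['address', 'calendar'] (min_width=16, slack=3)
Line 7: ['universe', 'absolute'] (min_width=17, slack=2)
Line 8: ['fruit'] (min_width=5, slack=14)

Answer: |will bed music time|
| play word progress|
|  structure segment|
|    string security|
|      large mineral|
|   address calendar|
|  universe absolute|
|              fruit|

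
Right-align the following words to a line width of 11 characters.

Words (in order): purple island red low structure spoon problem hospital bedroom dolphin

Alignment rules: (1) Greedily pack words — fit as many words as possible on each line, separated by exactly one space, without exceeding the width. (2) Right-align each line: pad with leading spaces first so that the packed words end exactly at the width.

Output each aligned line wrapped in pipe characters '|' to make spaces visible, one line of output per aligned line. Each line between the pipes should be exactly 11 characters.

Answer: |     purple|
| island red|
|        low|
|  structure|
|      spoon|
|    problem|
|   hospital|
|    bedroom|
|    dolphin|

Derivation:
Line 1: ['purple'] (min_width=6, slack=5)
Line 2: ['island', 'red'] (min_width=10, slack=1)
Line 3: ['low'] (min_width=3, slack=8)
Line 4: ['structure'] (min_width=9, slack=2)
Line 5: ['spoon'] (min_width=5, slack=6)
Line 6: ['problem'] (min_width=7, slack=4)
Line 7: ['hospital'] (min_width=8, slack=3)
Line 8: ['bedroom'] (min_width=7, slack=4)
Line 9: ['dolphin'] (min_width=7, slack=4)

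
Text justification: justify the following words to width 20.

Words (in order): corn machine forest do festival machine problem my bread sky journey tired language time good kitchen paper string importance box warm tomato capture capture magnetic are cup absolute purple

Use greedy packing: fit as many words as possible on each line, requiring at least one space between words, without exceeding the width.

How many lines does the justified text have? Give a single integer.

Line 1: ['corn', 'machine', 'forest'] (min_width=19, slack=1)
Line 2: ['do', 'festival', 'machine'] (min_width=19, slack=1)
Line 3: ['problem', 'my', 'bread', 'sky'] (min_width=20, slack=0)
Line 4: ['journey', 'tired'] (min_width=13, slack=7)
Line 5: ['language', 'time', 'good'] (min_width=18, slack=2)
Line 6: ['kitchen', 'paper', 'string'] (min_width=20, slack=0)
Line 7: ['importance', 'box', 'warm'] (min_width=19, slack=1)
Line 8: ['tomato', 'capture'] (min_width=14, slack=6)
Line 9: ['capture', 'magnetic', 'are'] (min_width=20, slack=0)
Line 10: ['cup', 'absolute', 'purple'] (min_width=19, slack=1)
Total lines: 10

Answer: 10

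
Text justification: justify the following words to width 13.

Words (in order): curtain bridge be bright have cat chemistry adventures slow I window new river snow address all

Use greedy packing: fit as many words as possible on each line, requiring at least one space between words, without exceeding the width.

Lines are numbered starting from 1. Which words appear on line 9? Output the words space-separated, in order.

Line 1: ['curtain'] (min_width=7, slack=6)
Line 2: ['bridge', 'be'] (min_width=9, slack=4)
Line 3: ['bright', 'have'] (min_width=11, slack=2)
Line 4: ['cat', 'chemistry'] (min_width=13, slack=0)
Line 5: ['adventures'] (min_width=10, slack=3)
Line 6: ['slow', 'I', 'window'] (min_width=13, slack=0)
Line 7: ['new', 'river'] (min_width=9, slack=4)
Line 8: ['snow', 'address'] (min_width=12, slack=1)
Line 9: ['all'] (min_width=3, slack=10)

Answer: all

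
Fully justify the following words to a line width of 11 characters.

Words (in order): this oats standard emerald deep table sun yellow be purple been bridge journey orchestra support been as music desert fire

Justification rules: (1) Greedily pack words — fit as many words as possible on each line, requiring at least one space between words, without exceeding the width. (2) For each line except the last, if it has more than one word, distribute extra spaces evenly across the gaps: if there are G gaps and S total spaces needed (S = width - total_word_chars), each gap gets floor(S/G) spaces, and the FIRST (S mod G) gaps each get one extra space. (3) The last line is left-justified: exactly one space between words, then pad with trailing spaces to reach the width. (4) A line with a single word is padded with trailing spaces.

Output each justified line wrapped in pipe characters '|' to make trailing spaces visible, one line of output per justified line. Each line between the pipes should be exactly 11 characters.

Line 1: ['this', 'oats'] (min_width=9, slack=2)
Line 2: ['standard'] (min_width=8, slack=3)
Line 3: ['emerald'] (min_width=7, slack=4)
Line 4: ['deep', 'table'] (min_width=10, slack=1)
Line 5: ['sun', 'yellow'] (min_width=10, slack=1)
Line 6: ['be', 'purple'] (min_width=9, slack=2)
Line 7: ['been', 'bridge'] (min_width=11, slack=0)
Line 8: ['journey'] (min_width=7, slack=4)
Line 9: ['orchestra'] (min_width=9, slack=2)
Line 10: ['support'] (min_width=7, slack=4)
Line 11: ['been', 'as'] (min_width=7, slack=4)
Line 12: ['music'] (min_width=5, slack=6)
Line 13: ['desert', 'fire'] (min_width=11, slack=0)

Answer: |this   oats|
|standard   |
|emerald    |
|deep  table|
|sun  yellow|
|be   purple|
|been bridge|
|journey    |
|orchestra  |
|support    |
|been     as|
|music      |
|desert fire|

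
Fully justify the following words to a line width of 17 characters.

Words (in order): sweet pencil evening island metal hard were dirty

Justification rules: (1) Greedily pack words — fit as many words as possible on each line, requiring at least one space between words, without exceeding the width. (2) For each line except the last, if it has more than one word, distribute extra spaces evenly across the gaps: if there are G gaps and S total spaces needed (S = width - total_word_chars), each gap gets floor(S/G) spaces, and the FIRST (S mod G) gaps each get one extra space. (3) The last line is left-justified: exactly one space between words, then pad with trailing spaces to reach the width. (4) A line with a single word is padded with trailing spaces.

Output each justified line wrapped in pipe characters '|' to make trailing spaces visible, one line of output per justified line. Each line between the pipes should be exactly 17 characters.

Line 1: ['sweet', 'pencil'] (min_width=12, slack=5)
Line 2: ['evening', 'island'] (min_width=14, slack=3)
Line 3: ['metal', 'hard', 'were'] (min_width=15, slack=2)
Line 4: ['dirty'] (min_width=5, slack=12)

Answer: |sweet      pencil|
|evening    island|
|metal  hard  were|
|dirty            |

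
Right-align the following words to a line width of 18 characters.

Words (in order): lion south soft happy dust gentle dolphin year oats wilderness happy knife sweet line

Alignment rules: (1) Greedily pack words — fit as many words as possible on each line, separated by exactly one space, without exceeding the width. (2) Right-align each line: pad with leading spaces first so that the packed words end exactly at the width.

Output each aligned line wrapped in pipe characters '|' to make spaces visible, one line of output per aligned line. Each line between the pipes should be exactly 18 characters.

Answer: |   lion south soft|
| happy dust gentle|
| dolphin year oats|
|  wilderness happy|
|  knife sweet line|

Derivation:
Line 1: ['lion', 'south', 'soft'] (min_width=15, slack=3)
Line 2: ['happy', 'dust', 'gentle'] (min_width=17, slack=1)
Line 3: ['dolphin', 'year', 'oats'] (min_width=17, slack=1)
Line 4: ['wilderness', 'happy'] (min_width=16, slack=2)
Line 5: ['knife', 'sweet', 'line'] (min_width=16, slack=2)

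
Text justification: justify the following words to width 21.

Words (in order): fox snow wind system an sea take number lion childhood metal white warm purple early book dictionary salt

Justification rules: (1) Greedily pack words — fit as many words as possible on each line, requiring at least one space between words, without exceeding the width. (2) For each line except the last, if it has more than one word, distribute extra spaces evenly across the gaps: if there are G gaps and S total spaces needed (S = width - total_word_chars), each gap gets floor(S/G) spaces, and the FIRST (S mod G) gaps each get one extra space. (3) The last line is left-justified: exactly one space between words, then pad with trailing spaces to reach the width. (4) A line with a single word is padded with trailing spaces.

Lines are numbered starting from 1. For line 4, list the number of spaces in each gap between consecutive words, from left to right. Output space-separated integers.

Line 1: ['fox', 'snow', 'wind', 'system'] (min_width=20, slack=1)
Line 2: ['an', 'sea', 'take', 'number'] (min_width=18, slack=3)
Line 3: ['lion', 'childhood', 'metal'] (min_width=20, slack=1)
Line 4: ['white', 'warm', 'purple'] (min_width=17, slack=4)
Line 5: ['early', 'book', 'dictionary'] (min_width=21, slack=0)
Line 6: ['salt'] (min_width=4, slack=17)

Answer: 3 3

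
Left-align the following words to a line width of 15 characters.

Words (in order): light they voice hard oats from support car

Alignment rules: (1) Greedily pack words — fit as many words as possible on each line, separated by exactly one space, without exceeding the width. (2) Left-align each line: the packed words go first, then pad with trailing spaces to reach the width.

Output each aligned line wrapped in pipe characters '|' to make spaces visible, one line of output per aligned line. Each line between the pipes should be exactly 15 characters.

Answer: |light they     |
|voice hard oats|
|from support   |
|car            |

Derivation:
Line 1: ['light', 'they'] (min_width=10, slack=5)
Line 2: ['voice', 'hard', 'oats'] (min_width=15, slack=0)
Line 3: ['from', 'support'] (min_width=12, slack=3)
Line 4: ['car'] (min_width=3, slack=12)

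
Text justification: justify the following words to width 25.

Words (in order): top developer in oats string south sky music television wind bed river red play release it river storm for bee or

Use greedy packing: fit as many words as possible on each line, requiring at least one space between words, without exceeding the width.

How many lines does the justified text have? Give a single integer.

Answer: 5

Derivation:
Line 1: ['top', 'developer', 'in', 'oats'] (min_width=21, slack=4)
Line 2: ['string', 'south', 'sky', 'music'] (min_width=22, slack=3)
Line 3: ['television', 'wind', 'bed', 'river'] (min_width=25, slack=0)
Line 4: ['red', 'play', 'release', 'it', 'river'] (min_width=25, slack=0)
Line 5: ['storm', 'for', 'bee', 'or'] (min_width=16, slack=9)
Total lines: 5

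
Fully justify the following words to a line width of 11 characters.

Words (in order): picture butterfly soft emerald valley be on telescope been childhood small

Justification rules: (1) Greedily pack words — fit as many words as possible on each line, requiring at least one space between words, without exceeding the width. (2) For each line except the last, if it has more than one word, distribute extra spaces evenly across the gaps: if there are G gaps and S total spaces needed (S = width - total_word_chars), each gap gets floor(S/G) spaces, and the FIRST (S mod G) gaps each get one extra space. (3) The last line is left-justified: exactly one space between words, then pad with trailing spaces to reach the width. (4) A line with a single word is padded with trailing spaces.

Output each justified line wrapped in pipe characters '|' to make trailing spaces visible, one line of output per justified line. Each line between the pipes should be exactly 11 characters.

Answer: |picture    |
|butterfly  |
|soft       |
|emerald    |
|valley   be|
|on         |
|telescope  |
|been       |
|childhood  |
|small      |

Derivation:
Line 1: ['picture'] (min_width=7, slack=4)
Line 2: ['butterfly'] (min_width=9, slack=2)
Line 3: ['soft'] (min_width=4, slack=7)
Line 4: ['emerald'] (min_width=7, slack=4)
Line 5: ['valley', 'be'] (min_width=9, slack=2)
Line 6: ['on'] (min_width=2, slack=9)
Line 7: ['telescope'] (min_width=9, slack=2)
Line 8: ['been'] (min_width=4, slack=7)
Line 9: ['childhood'] (min_width=9, slack=2)
Line 10: ['small'] (min_width=5, slack=6)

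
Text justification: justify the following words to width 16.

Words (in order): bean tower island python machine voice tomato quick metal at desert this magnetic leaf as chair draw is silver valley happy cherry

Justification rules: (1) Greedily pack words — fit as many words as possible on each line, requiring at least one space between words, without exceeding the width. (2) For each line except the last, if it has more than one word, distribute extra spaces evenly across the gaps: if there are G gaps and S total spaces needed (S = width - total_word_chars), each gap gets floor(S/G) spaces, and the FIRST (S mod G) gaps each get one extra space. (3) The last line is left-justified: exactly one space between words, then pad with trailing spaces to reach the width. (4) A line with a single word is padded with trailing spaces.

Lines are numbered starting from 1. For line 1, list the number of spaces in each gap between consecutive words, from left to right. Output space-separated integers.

Answer: 7

Derivation:
Line 1: ['bean', 'tower'] (min_width=10, slack=6)
Line 2: ['island', 'python'] (min_width=13, slack=3)
Line 3: ['machine', 'voice'] (min_width=13, slack=3)
Line 4: ['tomato', 'quick'] (min_width=12, slack=4)
Line 5: ['metal', 'at', 'desert'] (min_width=15, slack=1)
Line 6: ['this', 'magnetic'] (min_width=13, slack=3)
Line 7: ['leaf', 'as', 'chair'] (min_width=13, slack=3)
Line 8: ['draw', 'is', 'silver'] (min_width=14, slack=2)
Line 9: ['valley', 'happy'] (min_width=12, slack=4)
Line 10: ['cherry'] (min_width=6, slack=10)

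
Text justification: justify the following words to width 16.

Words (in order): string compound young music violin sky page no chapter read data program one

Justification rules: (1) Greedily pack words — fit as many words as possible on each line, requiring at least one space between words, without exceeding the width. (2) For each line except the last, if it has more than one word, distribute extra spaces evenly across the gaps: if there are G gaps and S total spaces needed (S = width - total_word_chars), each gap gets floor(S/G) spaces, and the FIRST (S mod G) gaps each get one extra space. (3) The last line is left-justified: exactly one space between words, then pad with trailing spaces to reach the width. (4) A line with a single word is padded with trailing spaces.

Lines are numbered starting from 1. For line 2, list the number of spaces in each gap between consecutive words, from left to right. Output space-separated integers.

Line 1: ['string', 'compound'] (min_width=15, slack=1)
Line 2: ['young', 'music'] (min_width=11, slack=5)
Line 3: ['violin', 'sky', 'page'] (min_width=15, slack=1)
Line 4: ['no', 'chapter', 'read'] (min_width=15, slack=1)
Line 5: ['data', 'program', 'one'] (min_width=16, slack=0)

Answer: 6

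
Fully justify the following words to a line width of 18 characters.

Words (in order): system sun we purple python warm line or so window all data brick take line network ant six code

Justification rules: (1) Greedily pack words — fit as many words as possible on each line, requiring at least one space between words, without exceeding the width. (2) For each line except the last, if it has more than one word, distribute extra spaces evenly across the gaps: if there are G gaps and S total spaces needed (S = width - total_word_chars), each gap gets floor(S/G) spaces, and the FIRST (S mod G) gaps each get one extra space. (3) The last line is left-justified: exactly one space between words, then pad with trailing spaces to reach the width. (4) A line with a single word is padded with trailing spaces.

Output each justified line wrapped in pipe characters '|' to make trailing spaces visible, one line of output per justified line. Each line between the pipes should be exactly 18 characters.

Line 1: ['system', 'sun', 'we'] (min_width=13, slack=5)
Line 2: ['purple', 'python', 'warm'] (min_width=18, slack=0)
Line 3: ['line', 'or', 'so', 'window'] (min_width=17, slack=1)
Line 4: ['all', 'data', 'brick'] (min_width=14, slack=4)
Line 5: ['take', 'line', 'network'] (min_width=17, slack=1)
Line 6: ['ant', 'six', 'code'] (min_width=12, slack=6)

Answer: |system    sun   we|
|purple python warm|
|line  or so window|
|all   data   brick|
|take  line network|
|ant six code      |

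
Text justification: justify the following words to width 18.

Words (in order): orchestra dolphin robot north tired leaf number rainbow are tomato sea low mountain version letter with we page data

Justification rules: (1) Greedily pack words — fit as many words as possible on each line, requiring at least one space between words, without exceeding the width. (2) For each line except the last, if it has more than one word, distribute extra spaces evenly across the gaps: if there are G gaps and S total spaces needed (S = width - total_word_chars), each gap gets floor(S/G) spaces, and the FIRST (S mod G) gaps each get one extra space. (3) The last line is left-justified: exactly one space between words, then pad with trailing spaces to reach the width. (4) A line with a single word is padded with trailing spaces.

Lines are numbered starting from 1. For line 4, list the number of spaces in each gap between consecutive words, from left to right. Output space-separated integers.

Line 1: ['orchestra', 'dolphin'] (min_width=17, slack=1)
Line 2: ['robot', 'north', 'tired'] (min_width=17, slack=1)
Line 3: ['leaf', 'number'] (min_width=11, slack=7)
Line 4: ['rainbow', 'are', 'tomato'] (min_width=18, slack=0)
Line 5: ['sea', 'low', 'mountain'] (min_width=16, slack=2)
Line 6: ['version', 'letter'] (min_width=14, slack=4)
Line 7: ['with', 'we', 'page', 'data'] (min_width=17, slack=1)

Answer: 1 1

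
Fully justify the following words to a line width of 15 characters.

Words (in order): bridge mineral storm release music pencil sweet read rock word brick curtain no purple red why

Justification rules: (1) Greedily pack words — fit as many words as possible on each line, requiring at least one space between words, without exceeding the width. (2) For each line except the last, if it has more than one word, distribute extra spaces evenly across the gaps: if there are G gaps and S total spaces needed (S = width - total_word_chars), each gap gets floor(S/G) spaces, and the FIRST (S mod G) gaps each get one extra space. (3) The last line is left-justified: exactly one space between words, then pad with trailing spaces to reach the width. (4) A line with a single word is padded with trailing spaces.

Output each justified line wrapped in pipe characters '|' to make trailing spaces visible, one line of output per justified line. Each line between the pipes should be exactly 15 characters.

Answer: |bridge  mineral|
|storm   release|
|music    pencil|
|sweet read rock|
|word      brick|
|curtain      no|
|purple red why |

Derivation:
Line 1: ['bridge', 'mineral'] (min_width=14, slack=1)
Line 2: ['storm', 'release'] (min_width=13, slack=2)
Line 3: ['music', 'pencil'] (min_width=12, slack=3)
Line 4: ['sweet', 'read', 'rock'] (min_width=15, slack=0)
Line 5: ['word', 'brick'] (min_width=10, slack=5)
Line 6: ['curtain', 'no'] (min_width=10, slack=5)
Line 7: ['purple', 'red', 'why'] (min_width=14, slack=1)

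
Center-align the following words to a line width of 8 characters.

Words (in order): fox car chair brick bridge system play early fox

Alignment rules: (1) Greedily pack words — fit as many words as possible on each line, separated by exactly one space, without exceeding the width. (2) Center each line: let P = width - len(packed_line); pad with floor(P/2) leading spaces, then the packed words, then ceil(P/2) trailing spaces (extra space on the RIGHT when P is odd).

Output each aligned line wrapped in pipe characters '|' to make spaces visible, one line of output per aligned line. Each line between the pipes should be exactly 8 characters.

Answer: |fox car |
| chair  |
| brick  |
| bridge |
| system |
|  play  |
| early  |
|  fox   |

Derivation:
Line 1: ['fox', 'car'] (min_width=7, slack=1)
Line 2: ['chair'] (min_width=5, slack=3)
Line 3: ['brick'] (min_width=5, slack=3)
Line 4: ['bridge'] (min_width=6, slack=2)
Line 5: ['system'] (min_width=6, slack=2)
Line 6: ['play'] (min_width=4, slack=4)
Line 7: ['early'] (min_width=5, slack=3)
Line 8: ['fox'] (min_width=3, slack=5)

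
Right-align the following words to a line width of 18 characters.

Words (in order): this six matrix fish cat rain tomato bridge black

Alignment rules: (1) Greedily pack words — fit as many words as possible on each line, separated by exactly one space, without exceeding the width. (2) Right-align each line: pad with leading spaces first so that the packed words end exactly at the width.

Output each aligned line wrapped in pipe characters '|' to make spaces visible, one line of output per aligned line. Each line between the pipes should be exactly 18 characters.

Answer: |   this six matrix|
|     fish cat rain|
|     tomato bridge|
|             black|

Derivation:
Line 1: ['this', 'six', 'matrix'] (min_width=15, slack=3)
Line 2: ['fish', 'cat', 'rain'] (min_width=13, slack=5)
Line 3: ['tomato', 'bridge'] (min_width=13, slack=5)
Line 4: ['black'] (min_width=5, slack=13)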